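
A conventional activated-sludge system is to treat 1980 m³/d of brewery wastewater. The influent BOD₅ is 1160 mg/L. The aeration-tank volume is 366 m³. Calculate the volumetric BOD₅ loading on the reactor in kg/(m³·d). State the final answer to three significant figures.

Applied BOD₅ load per unit volume = Q·S₀/V = (1980 × 1160/1000)/366.0 = 6.275 kg BOD₅·m⁻³·d⁻¹.

L_v ≈ 6.28 kg BOD₅/(m³·d)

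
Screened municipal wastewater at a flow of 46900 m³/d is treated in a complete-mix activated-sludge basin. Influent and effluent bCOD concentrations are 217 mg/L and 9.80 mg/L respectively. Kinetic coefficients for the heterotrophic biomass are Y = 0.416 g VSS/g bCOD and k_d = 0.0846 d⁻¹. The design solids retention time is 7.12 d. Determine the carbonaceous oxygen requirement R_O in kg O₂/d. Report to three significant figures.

Correct the yield for decay: Y_obs = Y/(1 + k_d θ_c) = 0.416 / (1 + 0.0846 × 7.12) = 0.416 / 1.602 = 0.2596.
Mass of bCOD removed per day: Q(S₀ − S) = 46900 × 207.2 g/m³ = 9718 kg/d.
P_X = Y_obs·Q·(S₀ − S) = 0.2596 × 9718 = 2523 kg VSS/d.
Carbonaceous O₂ demand = substrate oxidised − cell-mass equivalent = 9718 − 1.42 × 2523 = 6135 kg O₂/d.

R_O ≈ 6140 kg O₂/d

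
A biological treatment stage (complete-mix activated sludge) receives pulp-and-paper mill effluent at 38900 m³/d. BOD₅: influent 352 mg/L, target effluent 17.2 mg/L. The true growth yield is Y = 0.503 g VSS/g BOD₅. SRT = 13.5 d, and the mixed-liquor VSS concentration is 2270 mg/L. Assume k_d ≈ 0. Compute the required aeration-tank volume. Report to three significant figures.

V ≈ 39000 m³

With k_d = 0 the design equation reduces to V = Y Q (S₀−S) θ_c / X = 0.503 × 38900 × (352 − 17.2) × 13.5 / 2270 = 38959 m³.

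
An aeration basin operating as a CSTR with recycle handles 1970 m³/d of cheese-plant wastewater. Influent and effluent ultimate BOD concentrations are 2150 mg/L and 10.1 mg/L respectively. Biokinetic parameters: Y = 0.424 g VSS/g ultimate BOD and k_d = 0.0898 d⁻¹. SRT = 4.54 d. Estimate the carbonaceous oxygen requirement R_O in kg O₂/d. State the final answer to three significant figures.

The observed yield is Y_obs = Y/(1 + k_d·θ_c) = 0.424 / (1 + 0.0898 × 4.54) = 0.424 / 1.408 = 0.3012 g VSS per g ultimate BOD removed.
Substrate removed = Q·(S₀ − S) = 1970 m³/d × (2150 − 10.1) g/m³ = 4.22×10^6 g/d = 4216 kg/d.
Biomass synthesised: P_X = Y_obs × 4216 = 1270 kg VSS/d.
R_O = Q·(S₀ − S) − 1.42·P_X = 4216 − 1.42 × 1270 = 2413 kg O₂/d.

R_O ≈ 2410 kg O₂/d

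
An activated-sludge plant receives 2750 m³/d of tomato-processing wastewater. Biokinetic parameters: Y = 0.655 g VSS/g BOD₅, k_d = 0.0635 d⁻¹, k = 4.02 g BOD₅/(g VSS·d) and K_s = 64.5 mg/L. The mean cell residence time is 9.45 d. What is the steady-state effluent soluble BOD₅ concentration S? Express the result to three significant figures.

S ≈ 4.43 mg/L

Effluent substrate depends only on kinetics and SRT: S = K_s(1 + k_d θ_c) / [θ_c(Yk − k_d) − 1] = 64.5 × (1 + 0.0635 × 9.45) / [9.45 × (0.655 × 4.02 − 0.0635) − 1] = 103.2 / 23.28 = 4.433 mg/L.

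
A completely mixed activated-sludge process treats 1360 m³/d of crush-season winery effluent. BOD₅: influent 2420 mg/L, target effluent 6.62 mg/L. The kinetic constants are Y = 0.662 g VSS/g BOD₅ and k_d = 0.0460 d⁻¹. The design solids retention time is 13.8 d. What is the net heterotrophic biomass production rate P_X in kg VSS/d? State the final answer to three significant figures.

Observed yield with endogenous decay: Y_obs = Y / (1 + k_d·θ_c) = 0.662 / (1 + 0.0460 × 13.8) = 0.662 / 1.635 = 0.4049 g VSS/g BOD₅.
Substrate removed = Q·(S₀ − S) = 1360 m³/d × (2420 − 6.62) g/m³ = 3.28×10^6 g/d = 3282 kg/d.
Net biomass production P_X = Y_obs × Q·(S₀ − S) = 0.4049 × 3282 = 1329 kg VSS/d.

P_X ≈ 1330 kg VSS/d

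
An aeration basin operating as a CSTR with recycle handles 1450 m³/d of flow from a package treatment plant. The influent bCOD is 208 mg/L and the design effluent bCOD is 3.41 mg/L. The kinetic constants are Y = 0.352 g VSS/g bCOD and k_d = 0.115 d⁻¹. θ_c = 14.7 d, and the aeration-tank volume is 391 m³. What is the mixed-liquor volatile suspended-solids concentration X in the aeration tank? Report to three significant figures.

X ≈ 1460 mg/L

X = Y·Q·ΔS·θ_c / [V·(1 + k_d θ_c)] = 0.352 × 1450 × (208 − 3.41) × 14.7 / [391 × (1 + 0.115 × 14.7)] = 1459 mg/L.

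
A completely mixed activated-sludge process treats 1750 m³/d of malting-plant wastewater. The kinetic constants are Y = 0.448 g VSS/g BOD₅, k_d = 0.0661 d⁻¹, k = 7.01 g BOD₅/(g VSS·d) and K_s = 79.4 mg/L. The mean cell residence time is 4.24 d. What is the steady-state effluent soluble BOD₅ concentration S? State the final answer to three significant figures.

S ≈ 8.45 mg/L

From the Monod/SRT balance for a CMAS, S = K_s·(1+k_d θ_c)/[θ_c·(Y k − k_d) − 1] = 79.4 × (1 + 0.0661 × 4.24) / [4.24 × (0.448 × 7.01 − 0.0661) − 1] = 101.7 / 12.04 = 8.446 mg/L.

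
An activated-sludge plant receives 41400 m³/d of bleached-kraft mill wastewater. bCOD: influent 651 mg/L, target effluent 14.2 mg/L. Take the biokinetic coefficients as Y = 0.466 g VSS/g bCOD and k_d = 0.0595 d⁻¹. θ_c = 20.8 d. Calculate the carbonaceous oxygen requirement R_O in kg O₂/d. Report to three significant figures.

Observed yield with endogenous decay: Y_obs = Y / (1 + k_d·θ_c) = 0.466 / (1 + 0.0595 × 20.8) = 0.466 / 2.238 = 0.2083 g VSS/g bCOD.
ΔS = 651 − 14.2 = 636.8 mg/L, so the substrate removal rate is 41400 × 636.8/1000 = 26364 kg bCOD/d.
Net sludge production P_X = 0.2083 × 26364 = 5490 kg VSS/d.
Carbonaceous O₂ demand = substrate oxidised − cell-mass equivalent = 26364 − 1.42 × 5490 = 18567 kg O₂/d.

R_O ≈ 18600 kg O₂/d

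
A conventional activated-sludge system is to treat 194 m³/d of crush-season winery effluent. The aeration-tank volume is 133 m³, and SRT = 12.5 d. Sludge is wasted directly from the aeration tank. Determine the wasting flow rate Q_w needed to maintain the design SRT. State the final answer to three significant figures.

Q_w ≈ 10.6 m³/d

With mixed-liquor wasting, θ_c = V/Q_w, so Q_w = V/θ_c = 133.0/12.5 = 10.64 m³/d.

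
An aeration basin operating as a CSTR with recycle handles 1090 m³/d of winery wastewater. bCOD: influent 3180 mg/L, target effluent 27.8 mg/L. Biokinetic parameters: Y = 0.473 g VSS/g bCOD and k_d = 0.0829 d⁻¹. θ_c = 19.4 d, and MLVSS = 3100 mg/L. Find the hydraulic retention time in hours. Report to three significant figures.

Steady-state biomass mass balance: V·X·(1 + k_d·θ_c) = Y·Q·(S₀ − S)·θ_c, so V = 0.473 × 1090 × (3180 − 27.8) × 19.4 / [3100 × (1 + 0.0829 × 19.4)] = 3.15×10^7 / 8086 = 3899 m³.
τ = V/Q = 3899/1090 = 3.577 d, or 85.86 h.

τ ≈ 85.9 h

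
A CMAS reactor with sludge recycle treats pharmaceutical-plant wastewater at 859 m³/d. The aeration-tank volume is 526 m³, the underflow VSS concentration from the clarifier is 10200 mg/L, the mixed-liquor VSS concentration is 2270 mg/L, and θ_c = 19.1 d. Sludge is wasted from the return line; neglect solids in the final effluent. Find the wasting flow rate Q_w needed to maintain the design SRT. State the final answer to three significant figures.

θ_c = V·X/(Q_w·X_r) when wasting from the recycle, so Q_w = V·X/(θ_c·X_r) = 526.0 × 2270 / (19.1 × 10200) = 6.129 m³/d.

Q_w ≈ 6.13 m³/d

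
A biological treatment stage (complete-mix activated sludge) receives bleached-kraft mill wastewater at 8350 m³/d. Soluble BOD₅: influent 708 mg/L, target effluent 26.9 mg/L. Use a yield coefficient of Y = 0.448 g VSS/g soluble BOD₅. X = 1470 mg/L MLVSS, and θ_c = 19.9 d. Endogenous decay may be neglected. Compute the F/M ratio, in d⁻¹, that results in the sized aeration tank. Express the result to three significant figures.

F/M ≈ 0.117 d⁻¹

With k_d = 0 the design equation reduces to V = Y Q (S₀−S) θ_c / X = 0.448 × 8350 × (708 − 26.9) × 19.9 / 1470 = 34491 m³.
F/M = Q·S₀ / (V·X) = 8350 × 708 / (34491 × 1470) = 0.1166 g soluble BOD₅·(g VSS·d)⁻¹.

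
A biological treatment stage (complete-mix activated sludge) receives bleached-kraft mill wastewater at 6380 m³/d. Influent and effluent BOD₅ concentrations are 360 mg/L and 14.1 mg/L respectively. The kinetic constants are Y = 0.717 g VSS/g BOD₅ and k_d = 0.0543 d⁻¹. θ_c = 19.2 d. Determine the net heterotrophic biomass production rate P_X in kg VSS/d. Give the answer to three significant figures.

The observed yield is Y_obs = Y/(1 + k_d·θ_c) = 0.717 / (1 + 0.0543 × 19.2) = 0.717 / 2.043 = 0.3510 g VSS per g BOD₅ removed.
ΔS = 360 − 14.1 = 345.9 mg/L, so the substrate removal rate is 6380 × 345.9/1000 = 2207 kg BOD₅/d.
Net biomass production P_X = Y_obs × Q·(S₀ − S) = 0.3510 × 2207 = 774.7 kg VSS/d.

P_X ≈ 775 kg VSS/d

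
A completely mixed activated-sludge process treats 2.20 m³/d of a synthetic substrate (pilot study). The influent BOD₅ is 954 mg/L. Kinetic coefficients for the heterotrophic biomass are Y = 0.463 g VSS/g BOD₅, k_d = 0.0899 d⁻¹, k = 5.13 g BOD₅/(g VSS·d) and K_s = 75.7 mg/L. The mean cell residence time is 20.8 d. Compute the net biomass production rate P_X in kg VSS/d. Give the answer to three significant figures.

P_X ≈ 0.337 kg VSS/d

From the Monod/SRT balance for a CMAS, S = K_s·(1+k_d θ_c)/[θ_c·(Y k − k_d) − 1] = 75.7 × (1 + 0.0899 × 20.8) / [20.8 × (0.463 × 5.13 − 0.0899) − 1] = 217.3 / 46.53 = 4.669 mg/L.
Correct the yield for decay: Y_obs = Y/(1 + k_d θ_c) = 0.463 / (1 + 0.0899 × 20.8) = 0.463 / 2.870 = 0.1613.
ΔS = 954 − 4.67 = 949.3 mg/L, so the substrate removal rate is 2.20 × 949.3/1000 = 2.089 kg BOD₅/d.
P_X = Y_obs · Q(S₀ − S) = 0.1613 × 2.089 = 0.3369 kg VSS/d.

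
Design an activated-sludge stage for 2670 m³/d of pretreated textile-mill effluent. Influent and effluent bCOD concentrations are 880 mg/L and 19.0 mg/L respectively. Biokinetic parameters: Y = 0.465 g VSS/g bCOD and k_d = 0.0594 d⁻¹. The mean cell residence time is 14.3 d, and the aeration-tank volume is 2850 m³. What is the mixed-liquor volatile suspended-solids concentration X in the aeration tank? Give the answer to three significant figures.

Solving the biomass balance for X: X = Y Q (S₀−S) θ_c / [V (1+k_d θ_c)] = 0.465 × 2670 × (880 − 19.0) × 14.3 / [2850 × (1 + 0.0594 × 14.3)] = 2900 mg/L.

X ≈ 2900 mg/L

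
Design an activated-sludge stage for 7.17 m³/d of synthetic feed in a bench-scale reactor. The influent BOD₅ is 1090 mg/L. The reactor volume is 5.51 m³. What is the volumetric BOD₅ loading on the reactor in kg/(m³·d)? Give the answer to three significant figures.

Applied BOD₅ load per unit volume = Q·S₀/V = (7.17 × 1090/1000)/5.510 = 1.418 kg BOD₅·m⁻³·d⁻¹.

L_v ≈ 1.42 kg BOD₅/(m³·d)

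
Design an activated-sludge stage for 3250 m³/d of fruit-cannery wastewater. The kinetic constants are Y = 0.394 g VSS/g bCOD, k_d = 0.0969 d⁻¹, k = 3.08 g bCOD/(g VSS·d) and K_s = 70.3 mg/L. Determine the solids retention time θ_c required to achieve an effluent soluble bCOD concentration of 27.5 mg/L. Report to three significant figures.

At the target effluent, Y k S/(K_s+S) = 0.394×3.08×27.5/97.80 = 0.3412 d⁻¹.
1/θ_c = 0.3412 − 0.0969 = 0.2443 d⁻¹, so θ_c = 4.093 d.

θ_c ≈ 4.09 d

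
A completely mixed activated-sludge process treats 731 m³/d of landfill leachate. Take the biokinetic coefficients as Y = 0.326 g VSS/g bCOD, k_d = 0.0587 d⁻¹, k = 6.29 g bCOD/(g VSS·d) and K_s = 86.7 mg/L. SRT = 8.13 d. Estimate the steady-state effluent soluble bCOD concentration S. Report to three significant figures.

S ≈ 8.43 mg/L

From the Monod/SRT balance for a CMAS, S = K_s·(1+k_d θ_c)/[θ_c·(Y k − k_d) − 1] = 86.7 × (1 + 0.0587 × 8.13) / [8.13 × (0.326 × 6.29 − 0.0587) − 1] = 128.1 / 15.19 = 8.430 mg/L.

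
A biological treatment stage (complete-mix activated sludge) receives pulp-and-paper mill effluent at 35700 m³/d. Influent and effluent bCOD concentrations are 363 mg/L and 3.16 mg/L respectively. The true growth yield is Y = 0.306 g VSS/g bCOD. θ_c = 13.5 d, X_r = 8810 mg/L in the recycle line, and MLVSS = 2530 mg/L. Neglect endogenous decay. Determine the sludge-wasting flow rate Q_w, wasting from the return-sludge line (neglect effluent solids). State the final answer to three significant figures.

Q_w ≈ 446 m³/d

V·X = Y·Q·ΔS·θ_c gives V = 0.306 × 35700 × (363 − 3.16) × 13.5 / 2530 = 20976 m³.
Q_w = (V·X)/(θ_c X_r) = 20976 × 2530 / (13.5 × 8810) = 446.2 m³/d.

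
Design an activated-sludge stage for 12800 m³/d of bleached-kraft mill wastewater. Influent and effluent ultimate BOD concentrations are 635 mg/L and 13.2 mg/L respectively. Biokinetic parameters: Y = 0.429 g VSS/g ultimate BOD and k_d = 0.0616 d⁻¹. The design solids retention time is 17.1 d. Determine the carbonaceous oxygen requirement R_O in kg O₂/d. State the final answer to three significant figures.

R_O ≈ 5600 kg O₂/d

Y_obs = Y / (1 + k_d θ_c) = 0.429 / (1 + 0.0616 × 17.1) = 0.429 / 2.053 = 0.2089.
ΔS = 635 − 13.2 = 621.8 mg/L, so the substrate removal rate is 12800 × 621.8/1000 = 7959 kg ultimate BOD/d.
Net sludge production P_X = 0.2089 × 7959 = 1663 kg VSS/d.
R_O = Q·(S₀ − S) − 1.42·P_X = 7959 − 1.42 × 1663 = 5598 kg O₂/d.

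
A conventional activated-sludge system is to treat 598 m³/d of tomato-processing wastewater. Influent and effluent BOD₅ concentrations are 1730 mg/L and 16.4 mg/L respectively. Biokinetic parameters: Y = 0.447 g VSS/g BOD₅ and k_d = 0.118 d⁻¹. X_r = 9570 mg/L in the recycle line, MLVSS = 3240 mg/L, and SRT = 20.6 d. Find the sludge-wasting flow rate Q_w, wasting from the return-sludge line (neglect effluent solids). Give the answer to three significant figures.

Q_w ≈ 14.0 m³/d

Rearranging the biomass balance for a CMAS with decay, V = Y·Q·ΔS·θ_c / [X·(1+k_d θ_c)] = 0.447 × 598 × (1730 − 16.4) × 20.6 / [3240 × (1 + 0.118 × 20.6)] = 9.44×10^6 / 11116 = 848.9 m³.
θ_c = V·X/(Q_w·X_r) when wasting from the recycle, so Q_w = V·X/(θ_c·X_r) = 848.9 × 3240 / (20.6 × 9570) = 13.95 m³/d.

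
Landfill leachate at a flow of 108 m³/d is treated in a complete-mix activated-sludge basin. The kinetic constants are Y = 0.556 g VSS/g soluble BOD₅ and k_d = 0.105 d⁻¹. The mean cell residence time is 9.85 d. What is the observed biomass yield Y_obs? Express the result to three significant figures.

Y_obs ≈ 0.273 g VSS/g soluble BOD₅

The observed yield is Y_obs = Y/(1 + k_d·θ_c) = 0.556 / (1 + 0.105 × 9.85) = 0.556 / 2.034 = 0.2733 g VSS per g soluble BOD₅ removed.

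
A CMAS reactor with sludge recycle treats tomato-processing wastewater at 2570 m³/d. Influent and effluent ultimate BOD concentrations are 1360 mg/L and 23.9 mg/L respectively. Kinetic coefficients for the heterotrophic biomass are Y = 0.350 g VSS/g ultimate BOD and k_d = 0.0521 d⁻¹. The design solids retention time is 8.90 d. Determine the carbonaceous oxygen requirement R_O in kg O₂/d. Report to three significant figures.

Correct the yield for decay: Y_obs = Y/(1 + k_d θ_c) = 0.350 / (1 + 0.0521 × 8.90) = 0.350 / 1.464 = 0.2391.
Substrate removed = Q·(S₀ − S) = 2570 m³/d × (1360 − 23.9) g/m³ = 3.43×10^6 g/d = 3434 kg/d.
Net sludge production P_X = 0.2391 × 3434 = 821.1 kg VSS/d.
R_O = Q·ΔS − 1.42 P_X = 3434 − 1166 = 2268 kg O₂/d.

R_O ≈ 2270 kg O₂/d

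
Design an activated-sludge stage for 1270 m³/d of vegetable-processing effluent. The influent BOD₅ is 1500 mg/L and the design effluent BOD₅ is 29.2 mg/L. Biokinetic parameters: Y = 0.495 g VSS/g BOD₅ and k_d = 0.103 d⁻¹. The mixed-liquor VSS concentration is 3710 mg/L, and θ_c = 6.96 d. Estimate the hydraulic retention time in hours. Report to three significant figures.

Steady-state biomass mass balance: V·X·(1 + k_d·θ_c) = Y·Q·(S₀ − S)·θ_c, so V = 0.495 × 1270 × (1500 − 29.2) × 6.96 / [3710 × (1 + 0.103 × 6.96)] = 6.44×10^6 / 6370 = 1010 m³.
τ = V/Q = 1010/1270 = 0.7955 d, or 19.09 h.

τ ≈ 19.1 h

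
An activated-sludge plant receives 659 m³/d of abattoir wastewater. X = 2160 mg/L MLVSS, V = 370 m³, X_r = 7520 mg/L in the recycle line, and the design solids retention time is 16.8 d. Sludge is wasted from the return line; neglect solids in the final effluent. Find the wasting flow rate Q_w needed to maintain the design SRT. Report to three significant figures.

θ_c = V·X/(Q_w·X_r) when wasting from the recycle, so Q_w = V·X/(θ_c·X_r) = 370.0 × 2160 / (16.8 × 7520) = 6.326 m³/d.

Q_w ≈ 6.33 m³/d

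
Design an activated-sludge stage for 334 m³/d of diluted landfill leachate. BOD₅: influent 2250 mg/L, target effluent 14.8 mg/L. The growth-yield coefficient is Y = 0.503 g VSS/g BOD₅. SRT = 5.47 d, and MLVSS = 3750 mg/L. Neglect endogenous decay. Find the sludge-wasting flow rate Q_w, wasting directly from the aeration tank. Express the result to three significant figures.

V·X = Y·Q·ΔS·θ_c gives V = 0.503 × 334 × (2250 − 14.8) × 5.47 / 3750 = 547.8 m³.
With mixed-liquor wasting, θ_c = V/Q_w, so Q_w = V/θ_c = 547.8/5.47 = 100.1 m³/d.

Q_w ≈ 100 m³/d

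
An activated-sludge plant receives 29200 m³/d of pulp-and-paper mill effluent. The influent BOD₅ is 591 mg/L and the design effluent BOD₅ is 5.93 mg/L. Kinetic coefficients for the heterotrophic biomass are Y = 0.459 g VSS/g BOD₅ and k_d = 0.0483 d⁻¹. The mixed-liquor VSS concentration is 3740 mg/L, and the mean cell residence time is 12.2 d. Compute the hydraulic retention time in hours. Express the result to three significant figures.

τ ≈ 13.2 h

Steady-state biomass mass balance: V·X·(1 + k_d·θ_c) = Y·Q·(S₀ − S)·θ_c, so V = 0.459 × 29200 × (591 − 5.93) × 12.2 / [3740 × (1 + 0.0483 × 12.2)] = 9.57×10^7 / 5944 = 16095 m³.
HRT = V/Q = 16095 m³ / 29200 m³·d⁻¹ = 0.5512 d × 24 = 13.23 h.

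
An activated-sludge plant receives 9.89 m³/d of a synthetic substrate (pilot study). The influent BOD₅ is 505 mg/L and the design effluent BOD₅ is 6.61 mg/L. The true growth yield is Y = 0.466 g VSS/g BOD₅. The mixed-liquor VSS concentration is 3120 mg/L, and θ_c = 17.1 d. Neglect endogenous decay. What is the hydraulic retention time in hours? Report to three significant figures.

V·X = Y·Q·ΔS·θ_c gives V = 0.466 × 9.89 × (505 − 6.61) × 17.1 / 3120 = 12.59 m³.
τ = V/Q = 12.59/9.89 = 1.273 d, or 30.55 h.

τ ≈ 30.5 h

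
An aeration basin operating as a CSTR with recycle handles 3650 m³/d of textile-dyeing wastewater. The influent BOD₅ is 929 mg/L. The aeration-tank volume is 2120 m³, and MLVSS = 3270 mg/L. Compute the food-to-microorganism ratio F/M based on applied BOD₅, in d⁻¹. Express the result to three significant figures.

F/M ≈ 0.489 d⁻¹

F/M = applied load / biomass = Q·S₀/(V·X) = 3650 × 929 / (2120 × 3270) = 0.4891 d⁻¹.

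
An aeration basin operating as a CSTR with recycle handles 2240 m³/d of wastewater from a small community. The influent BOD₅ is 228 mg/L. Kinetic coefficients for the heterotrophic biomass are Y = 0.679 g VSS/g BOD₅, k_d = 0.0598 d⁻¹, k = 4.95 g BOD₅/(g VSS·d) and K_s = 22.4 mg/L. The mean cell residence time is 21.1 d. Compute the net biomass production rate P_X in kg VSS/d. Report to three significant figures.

P_X ≈ 153 kg VSS/d

Effluent substrate depends only on kinetics and SRT: S = K_s(1 + k_d θ_c) / [θ_c(Yk − k_d) − 1] = 22.4 × (1 + 0.0598 × 21.1) / [21.1 × (0.679 × 4.95 − 0.0598) − 1] = 50.66 / 68.66 = 0.7379 mg/L.
Observed yield with endogenous decay: Y_obs = Y / (1 + k_d·θ_c) = 0.679 / (1 + 0.0598 × 21.1) = 0.679 / 2.262 = 0.3002 g VSS/g BOD₅.
Mass of BOD₅ removed per day: Q(S₀ − S) = 2240 × 227.3 g/m³ = 509.1 kg/d.
Biomass produced: P_X = Y_obs·Q·ΔS = 0.3002 × 509.1 ≈ 152.8 kg VSS/d.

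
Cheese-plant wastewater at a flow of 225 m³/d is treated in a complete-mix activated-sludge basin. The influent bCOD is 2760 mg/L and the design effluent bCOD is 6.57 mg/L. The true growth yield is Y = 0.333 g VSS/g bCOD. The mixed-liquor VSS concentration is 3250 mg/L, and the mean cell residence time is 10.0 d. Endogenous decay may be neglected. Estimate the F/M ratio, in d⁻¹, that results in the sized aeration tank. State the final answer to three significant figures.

F/M ≈ 0.301 d⁻¹

Biomass mass balance (decay neglected): V·X = Y·Q·(S₀ − S)·θ_c, so V = 0.333 × 225 × (2760 − 6.57) × 10.0 / 3250 = 634.8 m³.
F/M = Q·S₀ / (V·X) = 225 × 2760 / (634.8 × 3250) = 0.3010 g bCOD·(g VSS·d)⁻¹.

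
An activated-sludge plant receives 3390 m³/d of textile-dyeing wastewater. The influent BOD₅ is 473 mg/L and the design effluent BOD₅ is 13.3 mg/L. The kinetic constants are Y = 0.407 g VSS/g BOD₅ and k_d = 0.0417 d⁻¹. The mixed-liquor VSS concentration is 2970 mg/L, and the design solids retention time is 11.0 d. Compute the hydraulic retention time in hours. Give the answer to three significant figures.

τ ≈ 11.4 h

Steady-state biomass mass balance: V·X·(1 + k_d·θ_c) = Y·Q·(S₀ − S)·θ_c, so V = 0.407 × 3390 × (473 − 13.3) × 11.0 / [2970 × (1 + 0.0417 × 11.0)] = 6.98×10^6 / 4332 = 1610 m³.
τ = V/Q = 1610/3390 = 0.4750 d, or 11.40 h.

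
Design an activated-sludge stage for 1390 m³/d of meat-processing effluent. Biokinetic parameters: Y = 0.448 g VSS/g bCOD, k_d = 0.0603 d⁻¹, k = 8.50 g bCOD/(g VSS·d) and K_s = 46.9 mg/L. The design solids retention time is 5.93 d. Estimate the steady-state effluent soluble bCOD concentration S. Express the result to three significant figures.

Effluent substrate depends only on kinetics and SRT: S = K_s(1 + k_d θ_c) / [θ_c(Yk − k_d) − 1] = 46.9 × (1 + 0.0603 × 5.93) / [5.93 × (0.448 × 8.50 − 0.0603) − 1] = 63.67 / 21.22 = 3.000 mg/L.

S ≈ 3.00 mg/L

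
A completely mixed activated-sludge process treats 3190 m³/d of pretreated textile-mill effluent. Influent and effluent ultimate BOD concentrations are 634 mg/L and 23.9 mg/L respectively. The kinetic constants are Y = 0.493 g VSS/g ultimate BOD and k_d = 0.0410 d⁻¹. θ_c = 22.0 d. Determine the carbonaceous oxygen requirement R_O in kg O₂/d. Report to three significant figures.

Observed yield with endogenous decay: Y_obs = Y / (1 + k_d·θ_c) = 0.493 / (1 + 0.0410 × 22.0) = 0.493 / 1.902 = 0.2592 g VSS/g ultimate BOD.
Substrate removed = Q·(S₀ − S) = 3190 m³/d × (634 − 23.9) g/m³ = 1.95×10^6 g/d = 1946 kg/d.
P_X = Y_obs·Q·(S₀ − S) = 0.2592 × 1946 = 504.5 kg VSS/d.
Carbonaceous O₂ demand = substrate oxidised − cell-mass equivalent = 1946 − 1.42 × 504.5 = 1230 kg O₂/d.

R_O ≈ 1230 kg O₂/d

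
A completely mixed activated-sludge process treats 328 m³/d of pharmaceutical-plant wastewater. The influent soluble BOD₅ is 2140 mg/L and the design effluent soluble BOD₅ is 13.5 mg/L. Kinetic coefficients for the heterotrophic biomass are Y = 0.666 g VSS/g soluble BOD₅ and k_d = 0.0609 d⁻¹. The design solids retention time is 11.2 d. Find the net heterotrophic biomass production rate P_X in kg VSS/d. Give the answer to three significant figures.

P_X ≈ 276 kg VSS/d

The observed yield is Y_obs = Y/(1 + k_d·θ_c) = 0.666 / (1 + 0.0609 × 11.2) = 0.666 / 1.682 = 0.3959 g VSS per g soluble BOD₅ removed.
Substrate removed = Q·(S₀ − S) = 328 m³/d × (2140 − 13.5) g/m³ = 6.97×10^5 g/d = 697.5 kg/d.
P_X = Y_obs · Q(S₀ − S) = 0.3959 × 697.5 = 276.2 kg VSS/d.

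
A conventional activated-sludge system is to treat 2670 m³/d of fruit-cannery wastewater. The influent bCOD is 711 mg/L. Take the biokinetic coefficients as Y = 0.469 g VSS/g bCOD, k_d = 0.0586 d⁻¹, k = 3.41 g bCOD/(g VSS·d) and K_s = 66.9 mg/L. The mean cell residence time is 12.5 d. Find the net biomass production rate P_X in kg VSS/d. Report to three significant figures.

P_X ≈ 509 kg VSS/d

From the Monod/SRT balance for a CMAS, S = K_s·(1+k_d θ_c)/[θ_c·(Y k − k_d) − 1] = 66.9 × (1 + 0.0586 × 12.5) / [12.5 × (0.469 × 3.41 − 0.0586) − 1] = 115.9 / 18.26 = 6.348 mg/L.
The observed yield is Y_obs = Y/(1 + k_d·θ_c) = 0.469 / (1 + 0.0586 × 12.5) = 0.469 / 1.732 = 0.2707 g VSS per g bCOD removed.
Q·(S₀ − S) = 2670 × (711 − 6.35) × 10⁻³ = 1881 kg/d removed.
So the net sludge growth is P_X = 0.2707 × 1881 = 509.3 kg VSS/d.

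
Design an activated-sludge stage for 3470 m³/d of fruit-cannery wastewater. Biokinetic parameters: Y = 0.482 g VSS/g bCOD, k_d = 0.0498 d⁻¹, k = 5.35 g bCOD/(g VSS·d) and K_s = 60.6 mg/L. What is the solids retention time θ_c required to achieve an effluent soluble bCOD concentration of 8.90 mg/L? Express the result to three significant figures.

θ_c ≈ 3.57 d

From 1/θ_c = Y·k·S/(K_s + S) − k_d: Y·k·S/(K_s+S) = 0.482 × 5.35 × 8.90 / (60.6 + 8.90) = 0.3302 d⁻¹.
Then 1/θ_c = μ − k_d = 0.3302 − 0.0498 = 0.2804 d⁻¹, giving θ_c = 3.566 d.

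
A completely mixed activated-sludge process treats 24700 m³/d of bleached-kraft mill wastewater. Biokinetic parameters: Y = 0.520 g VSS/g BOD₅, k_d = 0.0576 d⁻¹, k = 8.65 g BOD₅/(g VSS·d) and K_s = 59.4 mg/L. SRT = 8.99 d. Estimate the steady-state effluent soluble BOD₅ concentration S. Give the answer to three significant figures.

S ≈ 2.32 mg/L

For a completely mixed reactor with recycle the Lawrence–McCarty relation gives S = K_s·(1 + k_d·θ_c) / [θ_c·(Y·k − k_d) − 1] = 59.4 × (1 + 0.0576 × 8.99) / [8.99 × (0.520 × 8.65 − 0.0576) − 1] = 90.16 / 38.92 = 2.317 mg/L.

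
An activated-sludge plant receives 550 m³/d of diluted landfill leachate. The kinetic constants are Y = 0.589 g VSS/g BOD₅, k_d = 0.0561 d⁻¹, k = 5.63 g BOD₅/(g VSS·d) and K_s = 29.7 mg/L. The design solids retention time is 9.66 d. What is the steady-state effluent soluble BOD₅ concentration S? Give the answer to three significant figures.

S ≈ 1.50 mg/L

For a completely mixed reactor with recycle the Lawrence–McCarty relation gives S = K_s·(1 + k_d·θ_c) / [θ_c·(Y·k − k_d) − 1] = 29.7 × (1 + 0.0561 × 9.66) / [9.66 × (0.589 × 5.63 − 0.0561) − 1] = 45.80 / 30.49 = 1.502 mg/L.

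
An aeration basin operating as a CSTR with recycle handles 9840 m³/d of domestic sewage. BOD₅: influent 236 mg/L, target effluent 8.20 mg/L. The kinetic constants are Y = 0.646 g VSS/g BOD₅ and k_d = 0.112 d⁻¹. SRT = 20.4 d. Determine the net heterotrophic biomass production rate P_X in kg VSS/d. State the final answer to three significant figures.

P_X ≈ 441 kg VSS/d

Observed yield with endogenous decay: Y_obs = Y / (1 + k_d·θ_c) = 0.646 / (1 + 0.112 × 20.4) = 0.646 / 3.285 = 0.1967 g VSS/g BOD₅.
Q·(S₀ − S) = 9840 × (236 − 8.20) × 10⁻³ = 2242 kg/d removed.
Biomass produced: P_X = Y_obs·Q·ΔS = 0.1967 × 2242 ≈ 440.8 kg VSS/d.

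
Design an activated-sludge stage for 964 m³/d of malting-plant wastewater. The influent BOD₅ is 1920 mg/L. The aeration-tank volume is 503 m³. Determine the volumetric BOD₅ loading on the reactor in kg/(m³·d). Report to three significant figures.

L_v = Q S₀ / V = 964 × 1920 × 10⁻³ / 503.0 = 3.680 kg/(m³·d).

L_v ≈ 3.68 kg BOD₅/(m³·d)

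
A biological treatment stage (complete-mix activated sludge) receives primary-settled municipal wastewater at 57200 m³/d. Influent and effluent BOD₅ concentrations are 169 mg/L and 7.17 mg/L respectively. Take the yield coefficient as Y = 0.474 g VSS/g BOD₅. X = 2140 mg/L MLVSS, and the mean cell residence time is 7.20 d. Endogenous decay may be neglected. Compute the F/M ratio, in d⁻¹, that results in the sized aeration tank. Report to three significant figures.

V·X = Y·Q·ΔS·θ_c gives V = 0.474 × 57200 × (169 − 7.17) × 7.20 / 2140 = 14762 m³.
Food-to-microorganism ratio F/M = Q S₀ / (V X) = 57200 × 169 / (14762 × 2140) = 0.3060 d⁻¹.

F/M ≈ 0.306 d⁻¹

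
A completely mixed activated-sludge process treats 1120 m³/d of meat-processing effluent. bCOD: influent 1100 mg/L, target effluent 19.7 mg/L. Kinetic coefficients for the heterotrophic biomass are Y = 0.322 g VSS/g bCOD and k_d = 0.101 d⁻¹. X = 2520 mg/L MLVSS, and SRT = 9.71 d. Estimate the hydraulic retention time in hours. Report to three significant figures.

Steady-state biomass mass balance: V·X·(1 + k_d·θ_c) = Y·Q·(S₀ − S)·θ_c, so V = 0.322 × 1120 × (1100 − 19.7) × 9.71 / [2520 × (1 + 0.101 × 9.71)] = 3.78×10^6 / 4991 = 757.9 m³.
HRT = V/Q = 757.9 m³ / 1120 m³·d⁻¹ = 0.6767 d × 24 = 16.24 h.

τ ≈ 16.2 h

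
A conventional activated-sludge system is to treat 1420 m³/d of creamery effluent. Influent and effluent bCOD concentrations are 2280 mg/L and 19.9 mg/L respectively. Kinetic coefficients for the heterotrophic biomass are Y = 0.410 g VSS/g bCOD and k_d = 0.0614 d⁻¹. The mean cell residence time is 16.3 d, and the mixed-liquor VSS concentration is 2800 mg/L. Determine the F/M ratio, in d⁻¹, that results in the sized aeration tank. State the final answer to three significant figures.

Steady-state biomass mass balance: V·X·(1 + k_d·θ_c) = Y·Q·(S₀ − S)·θ_c, so V = 0.410 × 1420 × (2280 − 19.9) × 16.3 / [2800 × (1 + 0.0614 × 16.3)] = 2.14×10^7 / 5602 = 3828 m³.
Food-to-microorganism ratio F/M = Q S₀ / (V X) = 1420 × 2280 / (3828 × 2800) = 0.3020 d⁻¹.

F/M ≈ 0.302 d⁻¹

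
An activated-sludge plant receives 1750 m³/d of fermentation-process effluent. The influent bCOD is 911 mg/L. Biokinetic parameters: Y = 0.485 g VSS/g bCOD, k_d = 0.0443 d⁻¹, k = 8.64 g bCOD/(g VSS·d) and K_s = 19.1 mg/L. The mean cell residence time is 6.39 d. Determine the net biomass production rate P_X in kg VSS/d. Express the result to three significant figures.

From the Monod/SRT balance for a CMAS, S = K_s·(1+k_d θ_c)/[θ_c·(Y k − k_d) − 1] = 19.1 × (1 + 0.0443 × 6.39) / [6.39 × (0.485 × 8.64 − 0.0443) − 1] = 24.51 / 25.49 = 0.9613 mg/L.
Correct the yield for decay: Y_obs = Y/(1 + k_d θ_c) = 0.485 / (1 + 0.0443 × 6.39) = 0.485 / 1.283 = 0.3780.
ΔS = 911 − 0.961 = 910.0 mg/L, so the substrate removal rate is 1750 × 910.0/1000 = 1593 kg bCOD/d.
Biomass produced: P_X = Y_obs·Q·ΔS = 0.3780 × 1593 ≈ 602.0 kg VSS/d.

P_X ≈ 602 kg VSS/d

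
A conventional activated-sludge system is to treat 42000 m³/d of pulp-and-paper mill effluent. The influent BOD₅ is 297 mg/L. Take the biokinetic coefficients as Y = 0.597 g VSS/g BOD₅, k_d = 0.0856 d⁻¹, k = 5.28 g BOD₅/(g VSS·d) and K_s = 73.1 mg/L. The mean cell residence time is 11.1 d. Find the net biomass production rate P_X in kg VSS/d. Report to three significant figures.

Effluent substrate depends only on kinetics and SRT: S = K_s(1 + k_d θ_c) / [θ_c(Yk − k_d) − 1] = 73.1 × (1 + 0.0856 × 11.1) / [11.1 × (0.597 × 5.28 − 0.0856) − 1] = 142.6 / 33.04 = 4.315 mg/L.
Y_obs = Y / (1 + k_d θ_c) = 0.597 / (1 + 0.0856 × 11.1) = 0.597 / 1.950 = 0.3061.
ΔS = 297 − 4.31 = 292.7 mg/L, so the substrate removal rate is 42000 × 292.7/1000 = 12293 kg BOD₅/d.
Biomass produced: P_X = Y_obs·Q·ΔS = 0.3061 × 12293 ≈ 3763 kg VSS/d.

P_X ≈ 3760 kg VSS/d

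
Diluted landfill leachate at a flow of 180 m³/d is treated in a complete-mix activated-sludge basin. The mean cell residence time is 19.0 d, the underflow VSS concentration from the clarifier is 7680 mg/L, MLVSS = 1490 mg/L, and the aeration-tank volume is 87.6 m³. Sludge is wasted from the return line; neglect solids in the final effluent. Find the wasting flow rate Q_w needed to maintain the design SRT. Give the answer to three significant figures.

Wasting from the return line (neglecting effluent solids): Q_w = V·X / (θ_c·X_r) = 87.60 × 1490 / (19.0 × 7680) = 0.8945 m³/d.

Q_w ≈ 0.894 m³/d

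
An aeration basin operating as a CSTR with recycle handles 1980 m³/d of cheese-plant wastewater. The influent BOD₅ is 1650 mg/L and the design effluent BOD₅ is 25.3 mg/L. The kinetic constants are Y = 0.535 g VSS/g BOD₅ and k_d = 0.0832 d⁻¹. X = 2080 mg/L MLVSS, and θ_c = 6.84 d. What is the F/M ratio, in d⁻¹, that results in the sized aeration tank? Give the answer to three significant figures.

Steady-state biomass mass balance: V·X·(1 + k_d·θ_c) = Y·Q·(S₀ − S)·θ_c, so V = 0.535 × 1980 × (1650 − 25.3) × 6.84 / [2080 × (1 + 0.0832 × 6.84)] = 1.18×10^7 / 3264 = 3607 m³.
F/M = Q·S₀ / (V·X) = 1980 × 1650 / (3607 × 2080) = 0.4355 g BOD₅·(g VSS·d)⁻¹.

F/M ≈ 0.435 d⁻¹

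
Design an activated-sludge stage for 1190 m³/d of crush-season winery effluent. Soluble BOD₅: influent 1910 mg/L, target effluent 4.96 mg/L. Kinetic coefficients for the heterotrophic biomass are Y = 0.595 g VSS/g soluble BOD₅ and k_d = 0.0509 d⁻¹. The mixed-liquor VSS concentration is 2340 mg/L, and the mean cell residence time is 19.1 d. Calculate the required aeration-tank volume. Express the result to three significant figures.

Rearranging the biomass balance for a CMAS with decay, V = Y·Q·ΔS·θ_c / [X·(1+k_d θ_c)] = 0.595 × 1190 × (1910 − 4.96) × 19.1 / [2340 × (1 + 0.0509 × 19.1)] = 2.58×10^7 / 4615 = 5583 m³.

V ≈ 5580 m³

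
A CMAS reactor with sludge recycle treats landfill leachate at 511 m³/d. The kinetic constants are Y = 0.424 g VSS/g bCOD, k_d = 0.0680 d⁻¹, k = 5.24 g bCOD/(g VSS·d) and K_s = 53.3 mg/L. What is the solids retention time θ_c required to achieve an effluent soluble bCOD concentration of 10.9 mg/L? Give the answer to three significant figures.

From 1/θ_c = Y·k·S/(K_s + S) − k_d: Y·k·S/(K_s+S) = 0.424 × 5.24 × 10.9 / (53.3 + 10.9) = 0.3772 d⁻¹.
1/θ_c = 0.3772 − 0.0680 = 0.3092 d⁻¹, so θ_c = 3.234 d.

θ_c ≈ 3.23 d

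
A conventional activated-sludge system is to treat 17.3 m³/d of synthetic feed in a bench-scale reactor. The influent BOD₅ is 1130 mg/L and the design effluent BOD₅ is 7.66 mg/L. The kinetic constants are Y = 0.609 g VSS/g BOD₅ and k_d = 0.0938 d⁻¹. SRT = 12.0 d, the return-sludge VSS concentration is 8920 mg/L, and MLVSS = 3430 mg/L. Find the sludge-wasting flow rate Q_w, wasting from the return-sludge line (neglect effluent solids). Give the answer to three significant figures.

From the SRT design equation V = Y Q (S₀−S) θ_c / [X (1 + k_d θ_c)] = 0.609 × 17.3 × (1130 − 7.66) × 12.0 / [3430 × (1 + 0.0938 × 12.0)] = 1.42×10^5 / 7291 = 19.46 m³.
Q_w = (V·X)/(θ_c X_r) = 19.46 × 3430 / (12.0 × 8920) = 0.6237 m³/d.

Q_w ≈ 0.624 m³/d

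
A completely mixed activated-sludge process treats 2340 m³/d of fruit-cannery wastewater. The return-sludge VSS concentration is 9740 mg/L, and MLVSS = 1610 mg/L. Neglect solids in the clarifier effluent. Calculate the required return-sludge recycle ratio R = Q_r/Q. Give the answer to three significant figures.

Mass balance around the secondary clarifier (neglecting effluent solids): R = X / (X_r − X) = 1610 / (9740 − 1610) = 0.1980.

R ≈ 0.198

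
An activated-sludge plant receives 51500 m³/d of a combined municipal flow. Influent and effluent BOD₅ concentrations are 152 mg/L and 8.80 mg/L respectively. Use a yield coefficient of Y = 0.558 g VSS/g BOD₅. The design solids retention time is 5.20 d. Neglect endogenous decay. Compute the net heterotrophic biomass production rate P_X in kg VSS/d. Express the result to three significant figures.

P_X ≈ 4120 kg VSS/d

Since k_d ≈ 0, Y_obs = Y = 0.558 g VSS/g BOD₅.
Mass of BOD₅ removed per day: Q(S₀ − S) = 51500 × 143.2 g/m³ = 7375 kg/d.
P_X = Y_obs · Q(S₀ − S) = 0.5580 × 7375 = 4115 kg VSS/d.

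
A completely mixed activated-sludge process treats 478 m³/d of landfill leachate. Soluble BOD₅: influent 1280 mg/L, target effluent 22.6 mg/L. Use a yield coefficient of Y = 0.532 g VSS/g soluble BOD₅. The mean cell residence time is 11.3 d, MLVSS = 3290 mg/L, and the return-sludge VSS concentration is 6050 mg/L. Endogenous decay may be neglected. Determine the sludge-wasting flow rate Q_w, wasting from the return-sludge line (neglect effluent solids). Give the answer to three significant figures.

Q_w ≈ 52.9 m³/d

V·X = Y·Q·ΔS·θ_c gives V = 0.532 × 478 × (1280 − 22.6) × 11.3 / 3290 = 1098 m³.
θ_c = V·X/(Q_w·X_r) when wasting from the recycle, so Q_w = V·X/(θ_c·X_r) = 1098 × 3290 / (11.3 × 6050) = 52.85 m³/d.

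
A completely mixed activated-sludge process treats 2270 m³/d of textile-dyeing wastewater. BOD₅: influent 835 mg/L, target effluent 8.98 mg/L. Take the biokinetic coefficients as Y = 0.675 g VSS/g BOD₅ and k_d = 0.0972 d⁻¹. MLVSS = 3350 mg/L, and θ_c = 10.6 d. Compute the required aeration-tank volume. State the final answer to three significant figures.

Steady-state biomass mass balance: V·X·(1 + k_d·θ_c) = Y·Q·(S₀ − S)·θ_c, so V = 0.675 × 2270 × (835 − 8.98) × 10.6 / [3350 × (1 + 0.0972 × 10.6)] = 1.34×10^7 / 6802 = 1972 m³.

V ≈ 1970 m³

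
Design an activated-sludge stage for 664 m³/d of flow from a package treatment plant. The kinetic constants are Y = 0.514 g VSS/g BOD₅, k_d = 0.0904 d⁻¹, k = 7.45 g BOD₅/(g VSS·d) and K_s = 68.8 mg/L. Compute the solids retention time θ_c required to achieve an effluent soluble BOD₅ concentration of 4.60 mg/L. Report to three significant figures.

At the target effluent, Y k S/(K_s+S) = 0.514×7.45×4.60/73.40 = 0.2400 d⁻¹.
Then 1/θ_c = μ − k_d = 0.2400 − 0.0904 = 0.1496 d⁻¹, giving θ_c = 6.685 d.

θ_c ≈ 6.69 d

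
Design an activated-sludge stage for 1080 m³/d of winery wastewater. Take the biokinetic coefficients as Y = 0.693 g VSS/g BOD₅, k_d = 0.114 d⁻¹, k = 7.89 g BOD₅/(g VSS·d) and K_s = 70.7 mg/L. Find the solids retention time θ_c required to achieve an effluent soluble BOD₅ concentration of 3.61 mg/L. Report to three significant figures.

θ_c ≈ 6.60 d

Specific growth rate at S = 3.61 mg/L: μ = YkS/(K_s+S) = 0.693·7.89·3.61/(70.7+3.61) = 0.2656 d⁻¹.
1/θ_c = 0.2656 − 0.114 = 0.1516 d⁻¹, so θ_c = 6.595 d.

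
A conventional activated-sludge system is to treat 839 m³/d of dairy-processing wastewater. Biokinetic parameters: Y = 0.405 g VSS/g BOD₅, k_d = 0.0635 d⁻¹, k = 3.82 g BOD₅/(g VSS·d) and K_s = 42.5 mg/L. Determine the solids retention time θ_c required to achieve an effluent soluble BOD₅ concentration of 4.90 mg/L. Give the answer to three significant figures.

θ_c ≈ 10.4 d

From 1/θ_c = Y·k·S/(K_s + S) − k_d: Y·k·S/(K_s+S) = 0.405 × 3.82 × 4.90 / (42.5 + 4.90) = 0.1599 d⁻¹.
1/θ_c = 0.1599 − 0.0635 = 0.09643 d⁻¹, so θ_c = 10.37 d.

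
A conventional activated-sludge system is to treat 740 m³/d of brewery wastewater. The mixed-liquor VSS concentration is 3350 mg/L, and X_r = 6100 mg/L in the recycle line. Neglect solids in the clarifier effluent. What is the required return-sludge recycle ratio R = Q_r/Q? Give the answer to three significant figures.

Mass balance around the secondary clarifier (neglecting effluent solids): R = X / (X_r − X) = 3350 / (6100 − 3350) = 1.218.

R ≈ 1.22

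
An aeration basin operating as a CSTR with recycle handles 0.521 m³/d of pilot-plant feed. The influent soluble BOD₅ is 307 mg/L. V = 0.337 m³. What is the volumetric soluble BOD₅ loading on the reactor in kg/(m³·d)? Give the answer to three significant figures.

L_v ≈ 0.475 kg soluble BOD₅/(m³·d)

Volumetric loading L_v = Q·S₀ / V = 0.521 × 307 g/m³ / 0.3370 m³ = 474.6 g/(m³·d) = 0.4746 kg soluble BOD₅/(m³·d).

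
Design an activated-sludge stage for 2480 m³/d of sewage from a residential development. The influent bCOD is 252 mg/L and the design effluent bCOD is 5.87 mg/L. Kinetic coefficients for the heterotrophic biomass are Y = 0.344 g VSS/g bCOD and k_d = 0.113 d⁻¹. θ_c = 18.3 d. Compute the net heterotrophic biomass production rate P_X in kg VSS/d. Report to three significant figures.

Observed yield with endogenous decay: Y_obs = Y / (1 + k_d·θ_c) = 0.344 / (1 + 0.113 × 18.3) = 0.344 / 3.068 = 0.1121 g VSS/g bCOD.
Substrate removed = Q·(S₀ − S) = 2480 m³/d × (252 − 5.87) g/m³ = 6.1×10^5 g/d = 610.4 kg/d.
Biomass produced: P_X = Y_obs·Q·ΔS = 0.1121 × 610.4 ≈ 68.44 kg VSS/d.

P_X ≈ 68.4 kg VSS/d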